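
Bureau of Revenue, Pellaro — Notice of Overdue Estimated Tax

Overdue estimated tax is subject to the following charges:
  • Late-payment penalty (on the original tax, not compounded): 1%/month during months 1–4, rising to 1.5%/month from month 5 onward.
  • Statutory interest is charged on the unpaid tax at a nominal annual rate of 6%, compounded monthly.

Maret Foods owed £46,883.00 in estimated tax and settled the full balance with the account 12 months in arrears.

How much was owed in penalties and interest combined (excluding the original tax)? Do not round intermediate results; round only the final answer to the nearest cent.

£10,392.92

Penalty, months 1–4: 4 × 1% × £46,883.00 = £1,875.32
Penalty, months 5–12: 8 × 1.5% × £46,883.00 = £5,625.96
Interest (6%/yr ÷ 12 = 0.5%/month): £46,883.00 × ((1 + 0.005)^12 − 1) = £2,891.6409…
Penalties + interest = £7,501.2800 + £2,891.6409… = £10,392.92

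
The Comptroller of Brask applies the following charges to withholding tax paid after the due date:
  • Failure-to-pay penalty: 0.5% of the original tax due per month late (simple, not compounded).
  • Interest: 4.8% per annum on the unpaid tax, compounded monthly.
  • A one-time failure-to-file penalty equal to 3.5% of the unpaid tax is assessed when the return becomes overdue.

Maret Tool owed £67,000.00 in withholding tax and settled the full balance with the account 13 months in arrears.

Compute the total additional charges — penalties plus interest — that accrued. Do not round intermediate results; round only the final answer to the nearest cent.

Failure-to-file penalty: 3.5% × £67,000.00 = £2,345.00
Failure-to-pay penalty: 13 × 0.5% × £67,000.00 = £4,355.00
Interest (4.8%/yr ÷ 12 = 0.4%/month): £67,000.00 × ((1 + 0.004)^13 − 1) = £3,568.8547…
Penalties + interest = £6,700.0000 + £3,568.8547… = £10,268.85

£10,268.85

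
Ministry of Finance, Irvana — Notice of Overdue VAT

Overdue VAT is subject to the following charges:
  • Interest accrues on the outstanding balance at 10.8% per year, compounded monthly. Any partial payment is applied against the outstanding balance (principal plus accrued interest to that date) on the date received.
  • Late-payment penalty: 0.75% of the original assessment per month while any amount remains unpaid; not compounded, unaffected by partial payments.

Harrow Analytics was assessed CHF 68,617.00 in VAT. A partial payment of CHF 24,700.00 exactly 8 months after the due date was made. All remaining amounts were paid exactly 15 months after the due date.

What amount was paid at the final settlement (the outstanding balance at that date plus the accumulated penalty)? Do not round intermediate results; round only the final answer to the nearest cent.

CHF 59,907.93

Monthly rate = 10.8% ÷ 12 = 0.9%
Balance at month 8: CHF 68,617.0000 × (1 + 0.009)^8 = CHF 73,715.8803…
After CHF 24,700.00 payment: CHF 73,715.8803… − CHF 24,700.00 = CHF 49,015.8803…
Balance at month 15: CHF 49,015.8803… × (1 + 0.009)^7 = CHF 52,188.5187…
Penalty: 15 × 0.75% × CHF 68,617.00 = CHF 7,719.41…
Final settlement = outstanding balance + penalty = CHF 52,188.5187… + CHF 7,719.41… = CHF 59,907.93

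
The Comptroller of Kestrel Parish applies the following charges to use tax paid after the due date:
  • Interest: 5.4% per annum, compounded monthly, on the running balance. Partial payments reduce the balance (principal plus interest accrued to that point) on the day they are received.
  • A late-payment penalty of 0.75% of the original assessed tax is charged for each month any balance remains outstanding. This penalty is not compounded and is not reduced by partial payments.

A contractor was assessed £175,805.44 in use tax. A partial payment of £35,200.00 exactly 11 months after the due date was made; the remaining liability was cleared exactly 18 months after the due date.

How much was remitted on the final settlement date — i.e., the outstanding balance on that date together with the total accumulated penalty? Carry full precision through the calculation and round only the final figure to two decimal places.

Monthly rate = 5.4% ÷ 12 = 0.45%
Balance at month 11: £175,805.4400 × (1 + 0.0045)^11 = £184,706.2799…
After £35,200.00 payment: £184,706.2799… − £35,200.00 = £149,506.2799…
Balance at month 18: £149,506.2799… × (1 + 0.0045)^7 = £154,279.7842…
Penalty: 18 × 0.75% × £175,805.44 = £23,733.73…
Final settlement = outstanding balance + penalty = £154,279.7842… + £23,733.73… = £178,013.52

£178,013.52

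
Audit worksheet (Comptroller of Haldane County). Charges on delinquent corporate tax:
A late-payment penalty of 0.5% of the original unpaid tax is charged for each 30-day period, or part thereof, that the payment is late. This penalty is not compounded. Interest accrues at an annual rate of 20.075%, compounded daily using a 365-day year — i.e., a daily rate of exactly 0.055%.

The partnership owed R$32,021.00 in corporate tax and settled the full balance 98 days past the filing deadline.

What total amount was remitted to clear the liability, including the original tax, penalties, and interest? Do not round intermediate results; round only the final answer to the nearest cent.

Penalty periods: ⌈98/30⌉ = 4; penalty = 4 × 0.5% × R$32,021.00 = R$640.42
Interest: R$32,021.00 × ((1 + 0.00055)^98 − 1) = R$32,021.00 × 0.05536342… = R$1,772.7921…
Total = R$32,021.00 + R$640.4200 + R$1,772.7921… = R$34,434.21

R$34,434.21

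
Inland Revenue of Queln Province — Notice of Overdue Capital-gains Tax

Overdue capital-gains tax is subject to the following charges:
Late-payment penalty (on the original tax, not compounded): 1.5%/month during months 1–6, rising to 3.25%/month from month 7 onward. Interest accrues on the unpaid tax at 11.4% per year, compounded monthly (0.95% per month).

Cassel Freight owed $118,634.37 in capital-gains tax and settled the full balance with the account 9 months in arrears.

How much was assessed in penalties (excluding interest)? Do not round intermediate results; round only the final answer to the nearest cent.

Penalty, months 1–6: 6 × 1.5% × $118,634.37 = $10,677.09…
Penalty, months 7–9: 3 × 3.25% × $118,634.37 = $11,566.85…
Total penalty = $10,677.09… + $11,566.85… = $22,243.94

$22,243.94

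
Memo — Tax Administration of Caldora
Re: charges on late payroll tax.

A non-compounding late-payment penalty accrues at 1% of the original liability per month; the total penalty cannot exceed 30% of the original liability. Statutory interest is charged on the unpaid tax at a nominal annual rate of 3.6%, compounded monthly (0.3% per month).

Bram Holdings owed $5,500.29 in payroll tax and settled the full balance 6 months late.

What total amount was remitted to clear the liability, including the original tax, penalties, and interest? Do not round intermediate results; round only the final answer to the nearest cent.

Penalty: 6 × 1% × $5,500.29 = $330.02… (below the 30% cap of $1,650.09…)
Interest: $5,500.29 × ((1 + 0.003)^6 − 1) = $5,500.29 × 0.0181355… = $99.7507…
Total = $5,500.29 + $330.0174 + $99.7507… = $5,930.06

$5,930.06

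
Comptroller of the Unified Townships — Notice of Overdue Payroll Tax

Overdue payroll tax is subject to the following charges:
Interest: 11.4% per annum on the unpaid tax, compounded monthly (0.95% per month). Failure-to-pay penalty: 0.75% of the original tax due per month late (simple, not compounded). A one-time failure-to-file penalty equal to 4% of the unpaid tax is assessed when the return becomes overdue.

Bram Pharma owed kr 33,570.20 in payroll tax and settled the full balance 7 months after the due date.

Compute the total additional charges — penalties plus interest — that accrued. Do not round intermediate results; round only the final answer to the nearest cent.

kr 5,402.30

Failure-to-file penalty: 4% × kr 33,570.20 = kr 1,342.81…
Failure-to-pay penalty = 0.75% × kr 33,570.20 × 7 mo = kr 1,762.44…
Interest: kr 33,570.20 × ((1 + 0.0095)^7 − 1) = kr 33,570.20 × 0.0684255… = kr 2,297.0592…
Penalties + interest = kr 3,105.2435 + kr 2,297.0592… = kr 5,402.30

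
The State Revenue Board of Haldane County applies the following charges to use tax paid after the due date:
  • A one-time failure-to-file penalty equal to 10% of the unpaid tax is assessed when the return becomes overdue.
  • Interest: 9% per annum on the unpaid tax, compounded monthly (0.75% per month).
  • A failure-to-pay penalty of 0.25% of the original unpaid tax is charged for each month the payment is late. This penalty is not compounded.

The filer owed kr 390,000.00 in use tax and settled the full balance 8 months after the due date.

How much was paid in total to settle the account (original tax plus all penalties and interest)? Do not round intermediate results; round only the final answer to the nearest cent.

Failure-to-file penalty: 10% × kr 390,000.00 = kr 39,000.00
Failure-to-pay penalty: 8 × 0.25% × kr 390,000.00 = kr 7,800.00
Interest: kr 390,000.00 × ((1 + 0.0075)^8 − 1) = kr 390,000.00 × 0.0615988… = kr 24,023.5506…
Total = kr 390,000.00 + kr 46,800.0000 + kr 24,023.5506… = kr 460,823.55

kr 460,823.55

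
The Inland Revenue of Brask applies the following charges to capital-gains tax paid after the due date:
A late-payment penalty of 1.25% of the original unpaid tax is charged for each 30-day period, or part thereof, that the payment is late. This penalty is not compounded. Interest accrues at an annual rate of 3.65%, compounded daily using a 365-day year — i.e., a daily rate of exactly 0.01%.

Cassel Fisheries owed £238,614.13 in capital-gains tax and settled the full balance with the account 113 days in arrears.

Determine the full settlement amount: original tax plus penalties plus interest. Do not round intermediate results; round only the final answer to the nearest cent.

Penalty periods: ⌈113/30⌉ = 4; penalty = 4 × 1.25% × £238,614.13 = £11,930.71…
Interest: £238,614.13 × ((1 + 0.0001)^113 − 1) = £238,614.13 × 0.01136351… = £2,711.4952…
Total = £238,614.13 + £11,930.7065 + £2,711.4952… = £253,256.33

£253,256.33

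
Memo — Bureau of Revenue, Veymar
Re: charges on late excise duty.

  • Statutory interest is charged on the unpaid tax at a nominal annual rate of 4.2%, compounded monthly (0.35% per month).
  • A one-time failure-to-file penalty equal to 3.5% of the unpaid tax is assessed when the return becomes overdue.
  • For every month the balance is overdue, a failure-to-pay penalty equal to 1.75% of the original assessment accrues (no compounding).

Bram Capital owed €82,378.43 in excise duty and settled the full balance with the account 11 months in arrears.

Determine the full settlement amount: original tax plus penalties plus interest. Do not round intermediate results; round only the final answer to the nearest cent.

€104,347.18

Failure-to-file penalty: 3.5% × €82,378.43 = €2,883.25…
Failure-to-pay penalty = 1.75% × €82,378.43 × 11 mo = €15,857.85…
Interest: €82,378.43 × ((1 + 0.0035)^11 − 1) = €82,378.43 × 0.0391809… = €3,227.6589…
Total = €82,378.43 + €18,741.0928… + €3,227.6589… = €104,347.18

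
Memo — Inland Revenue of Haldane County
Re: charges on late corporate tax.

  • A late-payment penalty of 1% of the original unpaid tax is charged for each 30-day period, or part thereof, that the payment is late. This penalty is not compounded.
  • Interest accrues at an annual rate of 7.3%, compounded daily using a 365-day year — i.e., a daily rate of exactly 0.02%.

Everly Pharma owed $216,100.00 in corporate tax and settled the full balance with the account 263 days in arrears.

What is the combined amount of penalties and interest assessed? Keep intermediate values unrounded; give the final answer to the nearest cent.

$31,118.92

Penalty periods: ⌈263/30⌉ = 9; penalty = 9 × 1% × $216,100.00 = $19,449.00
Interest: $216,100.00 × ((1 + 0.0002)^263 − 1) = $216,100.00 × 0.05400241… = $11,669.9217…
Penalties + interest = $19,449.0000 + $11,669.9217… = $31,118.92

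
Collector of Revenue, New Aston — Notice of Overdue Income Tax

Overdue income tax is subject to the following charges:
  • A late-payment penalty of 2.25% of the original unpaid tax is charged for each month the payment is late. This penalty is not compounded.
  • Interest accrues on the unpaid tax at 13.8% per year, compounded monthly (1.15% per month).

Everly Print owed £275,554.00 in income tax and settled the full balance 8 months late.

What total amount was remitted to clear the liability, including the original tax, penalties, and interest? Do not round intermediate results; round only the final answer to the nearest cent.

Late-payment penalty = 2.25% × £275,554.00 × 8 mo = £49,599.72
Interest: £275,554.00 × ((1 + 0.0115)^8 − 1) = £275,554.00 × 0.0957894… = £26,395.1536…
Total = £275,554.00 + £49,599.7200 + £26,395.1536… = £351,548.87

£351,548.87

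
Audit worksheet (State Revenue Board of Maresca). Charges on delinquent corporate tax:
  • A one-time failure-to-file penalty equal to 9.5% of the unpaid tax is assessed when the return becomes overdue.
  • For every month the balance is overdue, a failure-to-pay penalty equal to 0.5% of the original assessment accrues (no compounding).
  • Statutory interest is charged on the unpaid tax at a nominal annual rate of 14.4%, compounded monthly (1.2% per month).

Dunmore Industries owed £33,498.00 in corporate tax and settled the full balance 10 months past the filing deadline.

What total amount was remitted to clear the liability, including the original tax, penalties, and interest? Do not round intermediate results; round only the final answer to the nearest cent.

Failure-to-file penalty: 9.5% × £33,498.00 = £3,182.31
Failure-to-pay penalty: 10 × 0.5% × £33,498.00 = £1,674.90
Interest: £33,498.00 × ((1 + 0.012)^10 − 1) = £33,498.00 × 0.1266918… = £4,243.9212…
Total = £33,498.00 + £4,857.2100 + £4,243.9212… = £42,599.13

£42,599.13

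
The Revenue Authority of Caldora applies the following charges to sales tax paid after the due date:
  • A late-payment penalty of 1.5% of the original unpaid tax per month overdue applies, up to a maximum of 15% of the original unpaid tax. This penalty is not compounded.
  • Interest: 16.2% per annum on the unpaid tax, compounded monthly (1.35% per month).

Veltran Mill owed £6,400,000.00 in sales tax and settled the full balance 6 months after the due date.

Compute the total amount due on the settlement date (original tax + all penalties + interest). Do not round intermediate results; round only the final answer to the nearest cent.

Penalty: 6 × 1.5% × £6,400,000.00 = £576,000.00 (below the 15% cap of £960,000.00)
Interest: £6,400,000.00 × ((1 + 0.0135)^6 − 1) = £6,400,000.00 × 0.0837835… = £536,214.1339…
Total = £6,400,000.00 + £576,000.0000 + £536,214.1339… = £7,512,214.13

£7,512,214.13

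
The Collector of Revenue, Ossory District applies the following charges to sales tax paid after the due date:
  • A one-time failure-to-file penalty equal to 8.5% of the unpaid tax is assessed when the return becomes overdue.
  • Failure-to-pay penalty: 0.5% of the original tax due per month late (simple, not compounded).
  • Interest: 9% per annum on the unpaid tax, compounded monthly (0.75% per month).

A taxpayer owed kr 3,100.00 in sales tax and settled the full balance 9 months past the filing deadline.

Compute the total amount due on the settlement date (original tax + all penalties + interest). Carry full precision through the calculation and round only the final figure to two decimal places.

kr 3,718.64

Failure-to-file penalty: 8.5% × kr 3,100.00 = kr 263.50
Failure-to-pay penalty = 0.5% × kr 3,100.00 × 9 mo = kr 139.50
Interest: kr 3,100.00 × ((1 + 0.0075)^9 − 1) = kr 3,100.00 × 0.0695608… = kr 215.6386…
Total = kr 3,100.00 + kr 403.0000 + kr 215.6386… = kr 3,718.64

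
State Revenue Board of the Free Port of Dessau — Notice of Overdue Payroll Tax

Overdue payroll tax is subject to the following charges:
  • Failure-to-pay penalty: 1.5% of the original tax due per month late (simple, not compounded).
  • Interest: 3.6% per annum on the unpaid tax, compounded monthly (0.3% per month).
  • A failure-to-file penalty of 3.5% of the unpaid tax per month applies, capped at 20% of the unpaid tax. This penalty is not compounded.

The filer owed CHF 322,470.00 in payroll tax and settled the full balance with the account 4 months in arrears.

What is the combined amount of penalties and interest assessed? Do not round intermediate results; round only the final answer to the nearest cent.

Failure-to-file: 4 × 3.5% × CHF 322,470.00 = CHF 45,145.80 (under the 20% cap)
Failure-to-pay penalty = 1.5% × CHF 322,470.00 × 4 mo = CHF 19,348.20
Interest: CHF 322,470.00 × ((1 + 0.003)^4 − 1) = CHF 322,470.00 × 0.0120541… = CHF 3,887.0882…
Penalties + interest = CHF 64,494.0000 + CHF 3,887.0882… = CHF 68,381.09

CHF 68,381.09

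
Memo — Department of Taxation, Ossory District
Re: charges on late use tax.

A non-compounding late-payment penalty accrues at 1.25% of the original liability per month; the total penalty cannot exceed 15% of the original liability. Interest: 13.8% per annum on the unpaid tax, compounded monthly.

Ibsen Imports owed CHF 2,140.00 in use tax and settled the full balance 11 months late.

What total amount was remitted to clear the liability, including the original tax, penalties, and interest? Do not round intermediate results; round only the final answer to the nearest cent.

Penalty: 11 × 1.25% × CHF 2,140.00 = CHF 294.25 (below the 15% cap of CHF 321.00)
Interest (13.8%/yr ÷ 12 = 1.15%/month): CHF 2,140.00 × ((1 + 0.0115)^11 − 1) = CHF 286.8254…
Total = CHF 2,140.00 + CHF 294.2500 + CHF 286.8254… = CHF 2,721.08

CHF 2,721.08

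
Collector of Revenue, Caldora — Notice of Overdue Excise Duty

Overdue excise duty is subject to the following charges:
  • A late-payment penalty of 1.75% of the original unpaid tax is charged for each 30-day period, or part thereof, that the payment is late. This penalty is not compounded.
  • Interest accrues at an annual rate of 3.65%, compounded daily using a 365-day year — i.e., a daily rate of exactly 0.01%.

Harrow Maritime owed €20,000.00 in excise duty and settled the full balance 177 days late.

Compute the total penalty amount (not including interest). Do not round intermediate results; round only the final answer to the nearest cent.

Penalty periods: ⌈177/30⌉ = 6; penalty = 6 × 1.75% × €20,000.00 = €2,100.00

€2,100.00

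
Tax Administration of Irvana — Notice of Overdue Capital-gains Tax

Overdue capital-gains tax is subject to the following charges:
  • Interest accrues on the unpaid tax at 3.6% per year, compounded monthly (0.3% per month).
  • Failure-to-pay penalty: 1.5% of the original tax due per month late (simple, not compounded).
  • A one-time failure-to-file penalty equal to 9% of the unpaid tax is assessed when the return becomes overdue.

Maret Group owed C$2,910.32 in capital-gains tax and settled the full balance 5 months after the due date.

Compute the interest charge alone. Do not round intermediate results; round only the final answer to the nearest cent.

Interest: C$2,910.32 × ((1 + 0.003)^5 − 1) = C$2,910.32 × 0.0150903… = C$43.9175…

C$43.92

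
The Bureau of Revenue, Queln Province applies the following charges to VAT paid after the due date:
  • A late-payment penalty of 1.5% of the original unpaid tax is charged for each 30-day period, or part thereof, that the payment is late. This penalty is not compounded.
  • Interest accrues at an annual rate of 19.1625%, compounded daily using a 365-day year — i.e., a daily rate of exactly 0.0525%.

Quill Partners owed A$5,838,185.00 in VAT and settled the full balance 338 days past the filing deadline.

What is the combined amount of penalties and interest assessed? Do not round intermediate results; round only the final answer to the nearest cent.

Penalty periods: ⌈338/30⌉ = 12; penalty = 12 × 1.5% × A$5,838,185.00 = A$1,050,873.30
Interest: A$5,838,185.00 × ((1 + 0.000525)^338 − 1) = A$5,838,185.00 × 0.19411274… = A$1,133,266.1082…
Penalties + interest = A$1,050,873.3000 + A$1,133,266.1082… = A$2,184,139.41

A$2,184,139.41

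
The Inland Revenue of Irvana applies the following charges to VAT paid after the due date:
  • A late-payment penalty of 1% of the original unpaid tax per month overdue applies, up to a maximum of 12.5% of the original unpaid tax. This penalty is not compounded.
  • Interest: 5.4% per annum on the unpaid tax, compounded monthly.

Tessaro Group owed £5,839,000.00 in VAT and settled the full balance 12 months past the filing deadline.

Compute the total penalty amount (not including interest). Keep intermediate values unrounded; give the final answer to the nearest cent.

£700,680.00

Penalty: 12 × 1% × £5,839,000.00 = £700,680.00 (below the 12.5% cap of £729,875.00)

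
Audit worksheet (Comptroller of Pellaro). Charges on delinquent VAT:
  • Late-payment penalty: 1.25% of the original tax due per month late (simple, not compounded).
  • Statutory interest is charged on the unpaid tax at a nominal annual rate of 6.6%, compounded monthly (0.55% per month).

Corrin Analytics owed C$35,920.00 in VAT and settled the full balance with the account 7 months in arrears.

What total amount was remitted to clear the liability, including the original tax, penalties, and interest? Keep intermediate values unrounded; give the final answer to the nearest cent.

C$40,468.95

Late-payment penalty = 1.25% × C$35,920.00 × 7 mo = C$3,143.00
Interest: C$35,920.00 × ((1 + 0.0055)^7 − 1) = C$35,920.00 × 0.0391411… = C$1,405.9485…
Total = C$35,920.00 + C$3,143.0000 + C$1,405.9485… = C$40,468.95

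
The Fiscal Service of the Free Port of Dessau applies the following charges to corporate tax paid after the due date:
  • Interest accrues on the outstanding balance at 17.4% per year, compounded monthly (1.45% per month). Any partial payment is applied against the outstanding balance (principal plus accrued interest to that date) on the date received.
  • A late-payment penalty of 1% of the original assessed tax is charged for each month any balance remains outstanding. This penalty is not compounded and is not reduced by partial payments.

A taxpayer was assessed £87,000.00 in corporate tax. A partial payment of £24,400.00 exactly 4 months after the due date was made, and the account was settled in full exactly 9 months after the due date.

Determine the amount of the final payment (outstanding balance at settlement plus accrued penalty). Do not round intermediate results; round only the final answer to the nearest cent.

Balance at month 4: £87,000.0000 × (1 + 0.0145)^4 = £92,156.8153…
After £24,400.00 payment: £92,156.8153… − £24,400.00 = £67,756.8153…
Balance at month 9: £67,756.8153… × (1 + 0.0145)^5 = £72,813.7237…
Penalty: 9 × 1% × £87,000.00 = £7,830.00
Final settlement = outstanding balance + penalty = £72,813.7237… + £7,830.00 = £80,643.72

£80,643.72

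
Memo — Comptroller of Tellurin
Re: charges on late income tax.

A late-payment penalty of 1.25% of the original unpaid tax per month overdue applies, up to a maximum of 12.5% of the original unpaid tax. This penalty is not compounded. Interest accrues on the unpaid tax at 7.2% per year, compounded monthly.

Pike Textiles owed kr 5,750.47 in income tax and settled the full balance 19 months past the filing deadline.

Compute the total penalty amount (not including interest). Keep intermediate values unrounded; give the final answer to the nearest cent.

kr 718.81

Penalty (uncapped): 19 × 1.25% × kr 5,750.47 = kr 1,365.74…; cap = 12.5% × kr 5,750.47 = kr 718.81… → penalty = kr 718.81…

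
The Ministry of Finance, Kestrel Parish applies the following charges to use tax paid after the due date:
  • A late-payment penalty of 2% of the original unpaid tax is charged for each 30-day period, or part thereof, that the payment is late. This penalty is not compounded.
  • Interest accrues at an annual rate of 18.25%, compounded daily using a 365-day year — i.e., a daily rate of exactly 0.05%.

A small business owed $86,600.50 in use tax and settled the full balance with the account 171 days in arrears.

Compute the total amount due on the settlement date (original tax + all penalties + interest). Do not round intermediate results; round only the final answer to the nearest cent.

$104,720.64

Penalty periods: ⌈171/30⌉ = 6; penalty = 6 × 2% × $86,600.50 = $10,392.06
Interest: $86,600.50 × ((1 + 0.0005)^171 − 1) = $86,600.50 × 0.08923829… = $7,728.0802…
Total = $86,600.50 + $10,392.0600 + $7,728.0802… = $104,720.64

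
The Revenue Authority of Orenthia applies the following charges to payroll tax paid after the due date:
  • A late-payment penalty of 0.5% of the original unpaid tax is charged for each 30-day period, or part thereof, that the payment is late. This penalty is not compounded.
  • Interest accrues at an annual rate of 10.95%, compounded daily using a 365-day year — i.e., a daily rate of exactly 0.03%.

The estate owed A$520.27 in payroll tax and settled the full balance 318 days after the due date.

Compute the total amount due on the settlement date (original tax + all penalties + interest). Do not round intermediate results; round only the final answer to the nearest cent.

Penalty periods: ⌈318/30⌉ = 11; penalty = 11 × 0.5% × A$520.27 = A$28.61…
Interest: A$520.27 × ((1 + 0.0003)^318 − 1) = A$520.27 × 0.10008307… = A$52.0702…
Total = A$520.27 + A$28.6149… + A$52.0702… = A$600.96

A$600.96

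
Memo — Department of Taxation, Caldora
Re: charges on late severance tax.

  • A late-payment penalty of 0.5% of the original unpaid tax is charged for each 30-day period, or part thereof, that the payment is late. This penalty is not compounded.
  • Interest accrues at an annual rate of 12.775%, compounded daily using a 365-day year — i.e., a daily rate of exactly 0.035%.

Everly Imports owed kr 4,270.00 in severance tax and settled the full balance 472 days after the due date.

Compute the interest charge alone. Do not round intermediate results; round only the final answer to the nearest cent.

kr 766.87

Interest: kr 4,270.00 × ((1 + 0.00035)^472 − 1) = kr 4,270.00 × 0.17959493… = kr 766.8703…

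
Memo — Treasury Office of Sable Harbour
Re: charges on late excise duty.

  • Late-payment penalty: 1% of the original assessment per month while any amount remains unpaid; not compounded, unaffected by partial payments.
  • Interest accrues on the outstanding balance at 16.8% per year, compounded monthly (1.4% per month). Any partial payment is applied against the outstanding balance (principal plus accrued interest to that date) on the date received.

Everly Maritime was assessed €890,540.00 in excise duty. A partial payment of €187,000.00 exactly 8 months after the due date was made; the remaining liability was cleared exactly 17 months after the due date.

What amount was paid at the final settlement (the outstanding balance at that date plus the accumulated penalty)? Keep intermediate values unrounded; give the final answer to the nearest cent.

Balance at month 8: €890,540.0000 × (1 + 0.014)^8 = €995,307.0292…
After €187,000.00 payment: €995,307.0292… − €187,000.00 = €808,307.0292…
Balance at month 17: €808,307.0292… × (1 + 0.014)^9 = €916,047.4087…
Penalty: 17 × 1% × €890,540.00 = €151,391.80
Final settlement = outstanding balance + penalty = €916,047.4087… + €151,391.80 = €1,067,439.21

€1,067,439.21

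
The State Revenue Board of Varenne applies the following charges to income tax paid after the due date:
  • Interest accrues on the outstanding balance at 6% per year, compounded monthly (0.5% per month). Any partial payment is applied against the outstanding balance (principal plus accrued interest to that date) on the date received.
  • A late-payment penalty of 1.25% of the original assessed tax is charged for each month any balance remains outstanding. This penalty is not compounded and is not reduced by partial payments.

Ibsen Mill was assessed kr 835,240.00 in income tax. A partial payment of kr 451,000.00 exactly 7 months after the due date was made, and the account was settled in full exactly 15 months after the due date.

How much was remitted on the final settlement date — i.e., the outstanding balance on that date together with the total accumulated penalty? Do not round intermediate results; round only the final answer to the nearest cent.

Balance at month 7: kr 835,240.0000 × (1 + 0.005)^7 = kr 864,915.5735…
After kr 451,000.00 payment: kr 864,915.5735… − kr 451,000.00 = kr 413,915.5735…
Balance at month 15: kr 413,915.5735… × (1 + 0.005)^8 = kr 430,764.8529…
Penalty: 15 × 1.25% × kr 835,240.00 = kr 156,607.50
Final settlement = outstanding balance + penalty = kr 430,764.8529… + kr 156,607.50 = kr 587,372.35

kr 587,372.35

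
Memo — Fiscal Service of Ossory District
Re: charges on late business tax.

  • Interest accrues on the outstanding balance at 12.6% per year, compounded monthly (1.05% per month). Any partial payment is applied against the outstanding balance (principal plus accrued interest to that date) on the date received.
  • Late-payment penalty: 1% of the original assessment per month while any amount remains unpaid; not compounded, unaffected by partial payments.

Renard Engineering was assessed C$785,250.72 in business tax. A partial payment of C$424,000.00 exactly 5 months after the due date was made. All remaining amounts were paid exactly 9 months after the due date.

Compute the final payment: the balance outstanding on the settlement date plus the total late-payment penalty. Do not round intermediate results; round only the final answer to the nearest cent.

Balance at month 5: C$785,250.7200 × (1 + 0.0105)^5 = C$827,351.2598…
After C$424,000.00 payment: C$827,351.2598… − C$424,000.00 = C$403,351.2598…
Balance at month 9: C$403,351.2598… × (1 + 0.0105)^4 = C$420,560.7022…
Penalty: 9 × 1% × C$785,250.72 = C$70,672.56…
Final settlement = outstanding balance + penalty = C$420,560.7022… + C$70,672.56… = C$491,233.27

C$491,233.27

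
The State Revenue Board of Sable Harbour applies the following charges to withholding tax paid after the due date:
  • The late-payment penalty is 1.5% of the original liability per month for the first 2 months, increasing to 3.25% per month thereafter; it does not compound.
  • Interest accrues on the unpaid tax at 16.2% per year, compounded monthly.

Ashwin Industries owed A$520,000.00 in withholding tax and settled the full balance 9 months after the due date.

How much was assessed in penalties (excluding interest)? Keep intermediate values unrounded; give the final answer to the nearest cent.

Penalty, months 1–2: 2 × 1.5% × A$520,000.00 = A$15,600.00
Penalty, months 3–9: 7 × 3.25% × A$520,000.00 = A$118,300.00
Total penalty = A$15,600.00 + A$118,300.00 = A$133,900.00

A$133,900.00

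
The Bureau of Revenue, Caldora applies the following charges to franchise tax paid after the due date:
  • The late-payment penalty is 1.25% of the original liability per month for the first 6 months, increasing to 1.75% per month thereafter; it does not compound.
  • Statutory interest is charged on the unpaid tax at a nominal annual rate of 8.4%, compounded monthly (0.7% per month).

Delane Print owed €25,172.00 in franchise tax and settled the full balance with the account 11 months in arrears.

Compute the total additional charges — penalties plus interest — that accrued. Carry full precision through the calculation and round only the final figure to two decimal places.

Penalty, months 1–6: 6 × 1.25% × €25,172.00 = €1,887.90
Penalty, months 7–11: 5 × 1.75% × €25,172.00 = €2,202.55
Interest: €25,172.00 × ((1 + 0.007)^11 − 1) = €25,172.00 × 0.0797524… = €2,007.5273…
Penalties + interest = €4,090.4500 + €2,007.5273… = €6,097.98

€6,097.98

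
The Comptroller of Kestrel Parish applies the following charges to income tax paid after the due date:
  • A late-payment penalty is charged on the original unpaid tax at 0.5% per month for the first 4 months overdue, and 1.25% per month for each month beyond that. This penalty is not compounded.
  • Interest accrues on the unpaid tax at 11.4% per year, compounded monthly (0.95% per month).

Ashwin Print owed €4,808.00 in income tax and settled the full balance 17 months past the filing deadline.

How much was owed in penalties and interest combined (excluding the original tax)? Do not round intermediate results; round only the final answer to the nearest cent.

€1,715.86

Penalty, months 1–4: 4 × 0.5% × €4,808.00 = €96.16
Penalty, months 5–17: 13 × 1.25% × €4,808.00 = €781.30
Interest: €4,808.00 × ((1 + 0.0095)^17 − 1) = €4,808.00 × 0.1743769… = €838.4041…
Penalties + interest = €877.4600 + €838.4041… = €1,715.86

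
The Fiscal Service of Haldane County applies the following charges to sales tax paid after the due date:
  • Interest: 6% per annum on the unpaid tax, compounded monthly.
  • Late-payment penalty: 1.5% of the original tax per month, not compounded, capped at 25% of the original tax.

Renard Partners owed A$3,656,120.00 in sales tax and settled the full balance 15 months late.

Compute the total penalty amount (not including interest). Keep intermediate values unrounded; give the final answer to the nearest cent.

A$822,627.00

Penalty: 15 × 1.5% × A$3,656,120.00 = A$822,627.00 (below the 25% cap of A$914,030.00)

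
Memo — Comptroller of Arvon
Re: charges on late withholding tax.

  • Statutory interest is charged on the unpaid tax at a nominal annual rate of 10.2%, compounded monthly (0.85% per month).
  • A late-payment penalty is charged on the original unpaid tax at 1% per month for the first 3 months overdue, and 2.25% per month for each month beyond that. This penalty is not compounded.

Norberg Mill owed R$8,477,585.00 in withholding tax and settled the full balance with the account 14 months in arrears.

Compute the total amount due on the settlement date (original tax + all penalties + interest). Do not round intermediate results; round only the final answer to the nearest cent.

R$11,896,625.61

Penalty, months 1–3: 3 × 1% × R$8,477,585.00 = R$254,327.55
Penalty, months 4–14: 11 × 2.25% × R$8,477,585.00 = R$2,098,202.29…
Interest: R$8,477,585.00 × ((1 + 0.0085)^14 − 1) = R$8,477,585.00 × 0.1258036… = R$1,066,510.7696…
Total = R$8,477,585.00 + R$2,352,529.8375 + R$1,066,510.7696… = R$11,896,625.61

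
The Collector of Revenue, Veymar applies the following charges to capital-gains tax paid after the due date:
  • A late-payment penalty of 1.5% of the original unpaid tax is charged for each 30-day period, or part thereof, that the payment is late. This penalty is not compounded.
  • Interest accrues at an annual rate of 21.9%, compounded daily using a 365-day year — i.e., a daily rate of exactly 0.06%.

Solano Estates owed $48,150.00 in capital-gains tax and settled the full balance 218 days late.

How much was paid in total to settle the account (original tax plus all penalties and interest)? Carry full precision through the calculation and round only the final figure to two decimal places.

$60,654.32

Penalty periods: ⌈218/30⌉ = 8; penalty = 8 × 1.5% × $48,150.00 = $5,778.00
Interest: $48,150.00 × ((1 + 0.0006)^218 − 1) = $48,150.00 × 0.13969511… = $6,726.3194…
Total = $48,150.00 + $5,778.0000 + $6,726.3194… = $60,654.32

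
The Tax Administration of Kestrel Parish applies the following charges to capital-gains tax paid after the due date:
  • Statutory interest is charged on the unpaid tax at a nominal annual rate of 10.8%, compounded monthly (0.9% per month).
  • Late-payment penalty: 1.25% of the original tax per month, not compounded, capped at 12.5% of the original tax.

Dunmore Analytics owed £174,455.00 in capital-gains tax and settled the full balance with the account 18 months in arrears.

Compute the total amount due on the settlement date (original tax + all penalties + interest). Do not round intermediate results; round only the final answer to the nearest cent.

£226,792.98

Penalty (uncapped): 18 × 1.25% × £174,455.00 = £39,252.38…; cap = 12.5% × £174,455.00 = £21,806.88… → penalty = £21,806.88…
Interest: £174,455.00 × ((1 + 0.009)^18 − 1) = £174,455.00 × 0.1750085… = £30,531.1003…
Total = £174,455.00 + £21,806.8750 + £30,531.1003… = £226,792.98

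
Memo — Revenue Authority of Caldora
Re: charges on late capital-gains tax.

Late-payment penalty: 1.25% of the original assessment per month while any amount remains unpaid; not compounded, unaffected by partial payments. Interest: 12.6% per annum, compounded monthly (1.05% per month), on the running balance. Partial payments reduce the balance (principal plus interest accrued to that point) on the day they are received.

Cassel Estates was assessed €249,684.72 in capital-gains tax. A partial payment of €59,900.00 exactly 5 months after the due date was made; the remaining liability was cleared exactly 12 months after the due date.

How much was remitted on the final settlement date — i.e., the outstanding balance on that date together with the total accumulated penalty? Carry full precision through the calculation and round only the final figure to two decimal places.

€256,035.86

Balance at month 5: €249,684.7200 × (1 + 0.0105)^5 = €263,071.3508…
After €59,900.00 payment: €263,071.3508… − €59,900.00 = €203,171.3508…
Balance at month 12: €203,171.3508… × (1 + 0.0105)^7 = €218,583.1564…
Penalty: 12 × 1.25% × €249,684.72 = €37,452.71…
Final settlement = outstanding balance + penalty = €218,583.1564… + €37,452.71… = €256,035.86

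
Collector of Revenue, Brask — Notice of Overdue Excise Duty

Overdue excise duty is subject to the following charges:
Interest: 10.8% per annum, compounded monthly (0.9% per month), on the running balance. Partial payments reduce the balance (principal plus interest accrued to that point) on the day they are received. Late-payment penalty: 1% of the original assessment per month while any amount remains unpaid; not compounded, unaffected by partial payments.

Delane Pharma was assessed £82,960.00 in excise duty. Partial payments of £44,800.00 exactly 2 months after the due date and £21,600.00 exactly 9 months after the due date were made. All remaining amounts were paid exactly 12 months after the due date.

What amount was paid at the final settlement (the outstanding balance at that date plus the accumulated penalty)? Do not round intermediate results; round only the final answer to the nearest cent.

£31,144.22

Balance at month 2: £82,960.0000 × (1 + 0.009)^2 = £84,459.9998…
After £44,800.00 payment: £84,459.9998… − £44,800.00 = £39,659.9998…
Balance at month 9: £39,659.9998… × (1 + 0.009)^7 = £42,227.0625…
After £21,600.00 payment: £42,227.0625… − £21,600.00 = £20,627.0625…
Balance at month 12: £20,627.0625… × (1 + 0.009)^3 = £21,189.0206…
Penalty: 12 × 1% × £82,960.00 = £9,955.20
Final settlement = outstanding balance + penalty = £21,189.0206… + £9,955.20 = £31,144.22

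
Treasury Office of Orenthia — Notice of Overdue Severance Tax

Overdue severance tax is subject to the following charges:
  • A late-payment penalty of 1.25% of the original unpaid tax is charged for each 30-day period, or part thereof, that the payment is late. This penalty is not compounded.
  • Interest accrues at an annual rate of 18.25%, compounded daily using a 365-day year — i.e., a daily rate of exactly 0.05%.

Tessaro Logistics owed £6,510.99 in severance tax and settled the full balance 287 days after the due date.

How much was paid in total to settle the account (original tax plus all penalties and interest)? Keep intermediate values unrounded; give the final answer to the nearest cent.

£8,329.28

Penalty periods: ⌈287/30⌉ = 10; penalty = 10 × 1.25% × £6,510.99 = £813.87…
Interest: £6,510.99 × ((1 + 0.0005)^287 − 1) = £6,510.99 × 0.15426541… = £1,004.4206…
Total = £6,510.99 + £813.8738… + £1,004.4206… = £8,329.28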